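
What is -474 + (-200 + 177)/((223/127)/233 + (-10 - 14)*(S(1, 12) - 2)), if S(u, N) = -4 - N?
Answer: -6060076183/12783535 ≈ -474.05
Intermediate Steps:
-474 + (-200 + 177)/((223/127)/233 + (-10 - 14)*(S(1, 12) - 2)) = -474 + (-200 + 177)/((223/127)/233 + (-10 - 14)*((-4 - 1*12) - 2)) = -474 - 23/((223*(1/127))*(1/233) - 24*((-4 - 12) - 2)) = -474 - 23/((223/127)*(1/233) - 24*(-16 - 2)) = -474 - 23/(223/29591 - 24*(-18)) = -474 - 23/(223/29591 + 432) = -474 - 23/12783535/29591 = -474 - 23*29591/12783535 = -474 - 680593/12783535 = -6060076183/12783535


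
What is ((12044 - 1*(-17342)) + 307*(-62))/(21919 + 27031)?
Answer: 5176/24475 ≈ 0.21148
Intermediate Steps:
((12044 - 1*(-17342)) + 307*(-62))/(21919 + 27031) = ((12044 + 17342) - 19034)/48950 = (29386 - 19034)*(1/48950) = 10352*(1/48950) = 5176/24475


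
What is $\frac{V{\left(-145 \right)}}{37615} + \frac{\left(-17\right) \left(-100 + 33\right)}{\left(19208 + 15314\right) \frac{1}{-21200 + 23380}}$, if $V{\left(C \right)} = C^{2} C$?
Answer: $- \frac{1184583495}{129854503} \approx -9.1224$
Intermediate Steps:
$V{\left(C \right)} = C^{3}$
$\frac{V{\left(-145 \right)}}{37615} + \frac{\left(-17\right) \left(-100 + 33\right)}{\left(19208 + 15314\right) \frac{1}{-21200 + 23380}} = \frac{\left(-145\right)^{3}}{37615} + \frac{\left(-17\right) \left(-100 + 33\right)}{\left(19208 + 15314\right) \frac{1}{-21200 + 23380}} = \left(-3048625\right) \frac{1}{37615} + \frac{\left(-17\right) \left(-67\right)}{34522 \cdot \frac{1}{2180}} = - \frac{609725}{7523} + \frac{1139}{34522 \cdot \frac{1}{2180}} = - \frac{609725}{7523} + \frac{1139}{\frac{17261}{1090}} = - \frac{609725}{7523} + 1139 \cdot \frac{1090}{17261} = - \frac{609725}{7523} + \frac{1241510}{17261} = - \frac{1184583495}{129854503}$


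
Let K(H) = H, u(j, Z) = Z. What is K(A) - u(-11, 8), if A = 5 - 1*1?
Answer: -4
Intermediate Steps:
A = 4 (A = 5 - 1 = 4)
K(A) - u(-11, 8) = 4 - 1*8 = 4 - 8 = -4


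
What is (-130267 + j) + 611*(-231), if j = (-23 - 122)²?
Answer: -250383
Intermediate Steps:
j = 21025 (j = (-145)² = 21025)
(-130267 + j) + 611*(-231) = (-130267 + 21025) + 611*(-231) = -109242 - 141141 = -250383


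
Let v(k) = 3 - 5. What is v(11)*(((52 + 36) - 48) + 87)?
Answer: -254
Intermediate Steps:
v(k) = -2
v(11)*(((52 + 36) - 48) + 87) = -2*(((52 + 36) - 48) + 87) = -2*((88 - 48) + 87) = -2*(40 + 87) = -2*127 = -254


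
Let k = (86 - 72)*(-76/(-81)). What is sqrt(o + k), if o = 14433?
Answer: sqrt(1170137)/9 ≈ 120.19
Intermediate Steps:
k = 1064/81 (k = 14*(-76*(-1/81)) = 14*(76/81) = 1064/81 ≈ 13.136)
sqrt(o + k) = sqrt(14433 + 1064/81) = sqrt(1170137/81) = sqrt(1170137)/9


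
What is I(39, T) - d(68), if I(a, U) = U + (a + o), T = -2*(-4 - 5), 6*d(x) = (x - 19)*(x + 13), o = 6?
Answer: -1197/2 ≈ -598.50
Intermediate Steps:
d(x) = (-19 + x)*(13 + x)/6 (d(x) = ((x - 19)*(x + 13))/6 = ((-19 + x)*(13 + x))/6 = (-19 + x)*(13 + x)/6)
T = 18 (T = -2*(-9) = 18)
I(a, U) = 6 + U + a (I(a, U) = U + (a + 6) = U + (6 + a) = 6 + U + a)
I(39, T) - d(68) = (6 + 18 + 39) - (-247/6 - 1*68 + (⅙)*68²) = 63 - (-247/6 - 68 + (⅙)*4624) = 63 - (-247/6 - 68 + 2312/3) = 63 - 1*1323/2 = 63 - 1323/2 = -1197/2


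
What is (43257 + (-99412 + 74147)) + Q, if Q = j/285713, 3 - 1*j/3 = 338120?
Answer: 5139533945/285713 ≈ 17988.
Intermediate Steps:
j = -1014351 (j = 9 - 3*338120 = 9 - 1014360 = -1014351)
Q = -1014351/285713 ≈ -3.5502
(43257 + (-99412 + 74147)) + Q = (43257 + (-99412 + 74147)) - 1014351/285713 = (43257 - 25265) - 1014351/285713 = 17992 - 1014351/285713 = 5139533945/285713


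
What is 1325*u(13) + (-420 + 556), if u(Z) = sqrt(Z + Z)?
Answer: 136 + 1325*sqrt(26) ≈ 6892.2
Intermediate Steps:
u(Z) = sqrt(2)*sqrt(Z) (u(Z) = sqrt(2*Z) = sqrt(2)*sqrt(Z))
1325*u(13) + (-420 + 556) = 1325*(sqrt(2)*sqrt(13)) + (-420 + 556) = 1325*sqrt(26) + 136 = 136 + 1325*sqrt(26)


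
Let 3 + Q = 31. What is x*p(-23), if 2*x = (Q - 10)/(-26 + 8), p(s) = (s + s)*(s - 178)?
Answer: -4623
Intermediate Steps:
Q = 28 (Q = -3 + 31 = 28)
p(s) = 2*s*(-178 + s) (p(s) = (2*s)*(-178 + s) = 2*s*(-178 + s))
x = -1/2 (x = ((28 - 10)/(-26 + 8))/2 = (18/(-18))/2 = (18*(-1/18))/2 = (1/2)*(-1) = -1/2 ≈ -0.50000)
x*p(-23) = -(-23)*(-178 - 23) = -(-23)*(-201) = -1/2*9246 = -4623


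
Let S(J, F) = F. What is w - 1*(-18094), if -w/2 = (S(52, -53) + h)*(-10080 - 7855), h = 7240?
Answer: 257815784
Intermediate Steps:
w = 257797690 (w = -2*(-53 + 7240)*(-10080 - 7855) = -14374*(-17935) = -2*(-128898845) = 257797690)
w - 1*(-18094) = 257797690 - 1*(-18094) = 257797690 + 18094 = 257815784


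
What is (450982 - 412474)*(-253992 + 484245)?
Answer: 8866582524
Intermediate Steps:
(450982 - 412474)*(-253992 + 484245) = 38508*230253 = 8866582524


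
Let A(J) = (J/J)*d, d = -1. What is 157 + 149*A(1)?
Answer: 8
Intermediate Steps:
A(J) = -1 (A(J) = (J/J)*(-1) = 1*(-1) = -1)
157 + 149*A(1) = 157 + 149*(-1) = 157 - 149 = 8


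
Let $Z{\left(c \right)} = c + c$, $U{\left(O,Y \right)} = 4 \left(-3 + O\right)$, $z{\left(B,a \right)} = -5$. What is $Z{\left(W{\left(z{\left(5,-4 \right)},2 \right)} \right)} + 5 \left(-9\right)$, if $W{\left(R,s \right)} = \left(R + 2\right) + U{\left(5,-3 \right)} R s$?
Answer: $-211$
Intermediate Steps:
$U{\left(O,Y \right)} = -12 + 4 O$
$W{\left(R,s \right)} = 2 + R + 8 R s$ ($W{\left(R,s \right)} = \left(R + 2\right) + \left(-12 + 4 \cdot 5\right) R s = \left(2 + R\right) + \left(-12 + 20\right) R s = \left(2 + R\right) + 8 R s = 2 + R + 8 R s$)
$Z{\left(c \right)} = 2 c$
$Z{\left(W{\left(z{\left(5,-4 \right)},2 \right)} \right)} + 5 \left(-9\right) = 2 \left(2 - 5 + 8 \left(-5\right) 2\right) + 5 \left(-9\right) = 2 \left(2 - 5 - 80\right) - 45 = 2 \left(-83\right) - 45 = -166 - 45 = -211$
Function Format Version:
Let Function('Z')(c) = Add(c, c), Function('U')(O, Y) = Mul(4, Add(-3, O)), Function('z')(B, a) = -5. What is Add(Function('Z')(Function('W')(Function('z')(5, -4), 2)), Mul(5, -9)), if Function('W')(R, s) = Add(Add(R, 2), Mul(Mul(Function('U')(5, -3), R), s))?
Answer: -211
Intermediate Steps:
Function('U')(O, Y) = Add(-12, Mul(4, O))
Function('W')(R, s) = Add(2, R, Mul(8, R, s)) (Function('W')(R, s) = Add(Add(R, 2), Mul(Mul(Add(-12, Mul(4, 5)), R), s)) = Add(Add(2, R), Mul(Mul(Add(-12, 20), R), s)) = Add(Add(2, R), Mul(Mul(8, R), s)) = Add(Add(2, R), Mul(8, R, s)) = Add(2, R, Mul(8, R, s)))
Function('Z')(c) = Mul(2, c)
Add(Function('Z')(Function('W')(Function('z')(5, -4), 2)), Mul(5, -9)) = Add(Mul(2, Add(2, -5, Mul(8, -5, 2))), Mul(5, -9)) = Add(Mul(2, Add(2, -5, -80)), -45) = Add(Mul(2, -83), -45) = Add(-166, -45) = -211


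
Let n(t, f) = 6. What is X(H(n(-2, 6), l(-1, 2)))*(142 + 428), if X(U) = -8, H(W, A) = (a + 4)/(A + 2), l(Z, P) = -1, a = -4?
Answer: -4560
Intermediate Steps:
H(W, A) = 0 (H(W, A) = (-4 + 4)/(A + 2) = 0/(2 + A) = 0)
X(H(n(-2, 6), l(-1, 2)))*(142 + 428) = -8*(142 + 428) = -8*570 = -4560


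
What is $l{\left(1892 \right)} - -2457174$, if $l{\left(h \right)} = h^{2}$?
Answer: $6036838$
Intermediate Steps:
$l{\left(1892 \right)} - -2457174 = 1892^{2} - -2457174 = 3579664 + 2457174 = 6036838$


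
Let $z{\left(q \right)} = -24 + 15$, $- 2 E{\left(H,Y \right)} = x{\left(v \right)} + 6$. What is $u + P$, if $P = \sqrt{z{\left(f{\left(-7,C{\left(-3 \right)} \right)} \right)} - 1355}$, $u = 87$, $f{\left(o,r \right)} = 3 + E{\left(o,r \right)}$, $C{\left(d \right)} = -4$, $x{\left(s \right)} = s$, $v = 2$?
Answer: $87 + 2 i \sqrt{341} \approx 87.0 + 36.932 i$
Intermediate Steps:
$E{\left(H,Y \right)} = -4$ ($E{\left(H,Y \right)} = - \frac{2 + 6}{2} = \left(- \frac{1}{2}\right) 8 = -4$)
$f{\left(o,r \right)} = -1$ ($f{\left(o,r \right)} = 3 - 4 = -1$)
$z{\left(q \right)} = -9$
$P = 2 i \sqrt{341}$ ($P = \sqrt{-9 - 1355} = \sqrt{-1364} = 2 i \sqrt{341} \approx 36.932 i$)
$u + P = 87 + 2 i \sqrt{341}$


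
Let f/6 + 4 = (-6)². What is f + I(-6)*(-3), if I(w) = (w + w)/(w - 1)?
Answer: 1308/7 ≈ 186.86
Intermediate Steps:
f = 192 (f = -24 + 6*(-6)² = -24 + 6*36 = -24 + 216 = 192)
I(w) = 2*w/(-1 + w) (I(w) = (2*w)/(-1 + w) = 2*w/(-1 + w))
f + I(-6)*(-3) = 192 + (2*(-6)/(-1 - 6))*(-3) = 192 + (2*(-6)/(-7))*(-3) = 192 + (2*(-6)*(-⅐))*(-3) = 192 + (12/7)*(-3) = 192 - 36/7 = 1308/7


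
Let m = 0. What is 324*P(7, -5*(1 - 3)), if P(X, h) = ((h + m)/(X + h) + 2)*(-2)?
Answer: -28512/17 ≈ -1677.2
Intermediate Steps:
P(X, h) = -4 - 2*h/(X + h) (P(X, h) = ((h + 0)/(X + h) + 2)*(-2) = (h/(X + h) + 2)*(-2) = (2 + h/(X + h))*(-2) = -4 - 2*h/(X + h))
324*P(7, -5*(1 - 3)) = 324*(2*(-(-15)*(1 - 3) - 2*7)/(7 - 5*(1 - 3))) = 324*(2*(-(-15)*(-2) - 14)/(7 - 5*(-2))) = 324*(2*(-3*10 - 14)/(7 + 10)) = 324*(2*(-30 - 14)/17) = 324*(2*(1/17)*(-44)) = 324*(-88/17) = -28512/17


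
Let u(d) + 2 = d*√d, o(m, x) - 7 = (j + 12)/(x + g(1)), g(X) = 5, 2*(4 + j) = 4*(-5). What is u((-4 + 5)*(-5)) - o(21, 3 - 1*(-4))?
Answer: -53/6 - 5*I*√5 ≈ -8.8333 - 11.18*I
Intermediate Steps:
j = -14 (j = -4 + (4*(-5))/2 = -4 + (½)*(-20) = -4 - 10 = -14)
o(m, x) = 7 - 2/(5 + x) (o(m, x) = 7 + (-14 + 12)/(x + 5) = 7 - 2/(5 + x))
u(d) = -2 + d^(3/2) (u(d) = -2 + d*√d = -2 + d^(3/2))
u((-4 + 5)*(-5)) - o(21, 3 - 1*(-4)) = (-2 + ((-4 + 5)*(-5))^(3/2)) - (33 + 7*(3 - 1*(-4)))/(5 + (3 - 1*(-4))) = (-2 + (1*(-5))^(3/2)) - (33 + 7*(3 + 4))/(5 + (3 + 4)) = (-2 + (-5)^(3/2)) - (33 + 7*7)/(5 + 7) = (-2 - 5*I*√5) - (33 + 49)/12 = (-2 - 5*I*√5) - 82/12 = (-2 - 5*I*√5) - 1*41/6 = (-2 - 5*I*√5) - 41/6 = -53/6 - 5*I*√5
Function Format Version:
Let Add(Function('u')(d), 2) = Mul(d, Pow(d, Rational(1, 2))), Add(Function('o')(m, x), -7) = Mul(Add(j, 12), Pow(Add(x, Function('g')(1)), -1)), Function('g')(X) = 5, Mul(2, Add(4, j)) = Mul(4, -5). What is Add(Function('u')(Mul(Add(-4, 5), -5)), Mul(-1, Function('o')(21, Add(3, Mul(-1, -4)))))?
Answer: Add(Rational(-53, 6), Mul(-5, I, Pow(5, Rational(1, 2)))) ≈ Add(-8.8333, Mul(-11.180, I))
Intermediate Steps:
j = -14 (j = Add(-4, Mul(Rational(1, 2), Mul(4, -5))) = Add(-4, Mul(Rational(1, 2), -20)) = Add(-4, -10) = -14)
Function('o')(m, x) = Add(7, Mul(-2, Pow(Add(5, x), -1))) (Function('o')(m, x) = Add(7, Mul(Add(-14, 12), Pow(Add(x, 5), -1))) = Add(7, Mul(-2, Pow(Add(5, x), -1))))
Function('u')(d) = Add(-2, Pow(d, Rational(3, 2))) (Function('u')(d) = Add(-2, Mul(d, Pow(d, Rational(1, 2)))) = Add(-2, Pow(d, Rational(3, 2))))
Add(Function('u')(Mul(Add(-4, 5), -5)), Mul(-1, Function('o')(21, Add(3, Mul(-1, -4))))) = Add(Add(-2, Pow(Mul(Add(-4, 5), -5), Rational(3, 2))), Mul(-1, Mul(Pow(Add(5, Add(3, Mul(-1, -4))), -1), Add(33, Mul(7, Add(3, Mul(-1, -4))))))) = Add(Add(-2, Pow(Mul(1, -5), Rational(3, 2))), Mul(-1, Mul(Pow(Add(5, Add(3, 4)), -1), Add(33, Mul(7, Add(3, 4)))))) = Add(Add(-2, Pow(-5, Rational(3, 2))), Mul(-1, Mul(Pow(Add(5, 7), -1), Add(33, Mul(7, 7))))) = Add(Add(-2, Mul(-5, I, Pow(5, Rational(1, 2)))), Mul(-1, Mul(Pow(12, -1), Add(33, 49)))) = Add(Add(-2, Mul(-5, I, Pow(5, Rational(1, 2)))), Mul(-1, Mul(Rational(1, 12), 82))) = Add(Add(-2, Mul(-5, I, Pow(5, Rational(1, 2)))), Mul(-1, Rational(41, 6))) = Add(Add(-2, Mul(-5, I, Pow(5, Rational(1, 2)))), Rational(-41, 6)) = Add(Rational(-53, 6), Mul(-5, I, Pow(5, Rational(1, 2))))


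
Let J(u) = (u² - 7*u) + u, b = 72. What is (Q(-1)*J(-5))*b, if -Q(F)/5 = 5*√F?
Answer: -99000*I ≈ -99000.0*I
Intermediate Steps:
Q(F) = -25*√F
J(u) = u² - 6*u
(Q(-1)*J(-5))*b = ((-25*I)*(-5*(-6 - 5)))*72 = ((-25*I)*(-5*(-11)))*72 = (-25*I*55)*72 = -1375*I*72 = -99000*I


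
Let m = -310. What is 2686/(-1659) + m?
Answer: -6544/21 ≈ -311.62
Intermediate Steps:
2686/(-1659) + m = 2686/(-1659) - 310 = 2686*(-1/1659) - 310 = -34/21 - 310 = -6544/21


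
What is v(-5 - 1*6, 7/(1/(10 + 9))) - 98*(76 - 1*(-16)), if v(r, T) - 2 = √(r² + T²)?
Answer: -9014 + √17810 ≈ -8880.5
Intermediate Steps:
v(r, T) = 2 + √(T² + r²) (v(r, T) = 2 + √(r² + T²) = 2 + √(T² + r²))
v(-5 - 1*6, 7/(1/(10 + 9))) - 98*(76 - 1*(-16)) = (2 + √((7/(1/(10 + 9)))² + (-5 - 1*6)²)) - 98*(76 - 1*(-16)) = (2 + √((7/(1/19))² + (-5 - 6)²)) - 98*(76 + 16) = (2 + √((7/(1/19))² + (-11)²)) - 98*92 = (2 + √((7*19)² + 121)) - 9016 = (2 + √(133² + 121)) - 9016 = (2 + √(17689 + 121)) - 9016 = (2 + √17810) - 9016 = -9014 + √17810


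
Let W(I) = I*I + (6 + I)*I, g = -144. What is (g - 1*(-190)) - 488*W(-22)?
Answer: -407922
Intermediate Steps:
W(I) = I**2 + I*(6 + I)
(g - 1*(-190)) - 488*W(-22) = (-144 - 1*(-190)) - 976*(-22)*(3 - 22) = (-144 + 190) - 976*(-22)*(-19) = 46 - 488*836 = 46 - 407968 = -407922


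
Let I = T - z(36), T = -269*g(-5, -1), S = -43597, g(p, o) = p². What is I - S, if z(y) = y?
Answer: 36836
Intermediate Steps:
T = -6725 (T = -269*(-5)² = -269*25 = -6725)
I = -6761 (I = -6725 - 1*36 = -6725 - 36 = -6761)
I - S = -6761 - 1*(-43597) = -6761 + 43597 = 36836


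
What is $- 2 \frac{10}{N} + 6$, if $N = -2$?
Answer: $16$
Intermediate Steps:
$- 2 \frac{10}{N} + 6 = - 2 \frac{10}{-2} + 6 = - 2 \cdot 10 \left(- \frac{1}{2}\right) + 6 = \left(-2\right) \left(-5\right) + 6 = 10 + 6 = 16$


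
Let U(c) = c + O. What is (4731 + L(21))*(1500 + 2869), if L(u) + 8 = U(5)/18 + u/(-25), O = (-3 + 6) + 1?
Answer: 1031665077/50 ≈ 2.0633e+7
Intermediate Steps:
O = 4 (O = 3 + 1 = 4)
U(c) = 4 + c (U(c) = c + 4 = 4 + c)
L(u) = -15/2 - u/25 (L(u) = -8 + ((4 + 5)/18 + u/(-25)) = -8 + (9*(1/18) + u*(-1/25)) = -8 + (½ - u/25) = -15/2 - u/25)
(4731 + L(21))*(1500 + 2869) = (4731 + (-15/2 - 1/25*21))*(1500 + 2869) = (4731 + (-15/2 - 21/25))*4369 = (4731 - 417/50)*4369 = (236133/50)*4369 = 1031665077/50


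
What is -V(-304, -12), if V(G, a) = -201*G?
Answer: -61104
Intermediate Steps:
-V(-304, -12) = -(-201)*(-304) = -1*61104 = -61104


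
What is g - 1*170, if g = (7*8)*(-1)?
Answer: -226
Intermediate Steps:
g = -56 (g = 56*(-1) = -56)
g - 1*170 = -56 - 1*170 = -56 - 170 = -226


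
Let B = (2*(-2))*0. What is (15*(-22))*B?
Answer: 0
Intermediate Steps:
B = 0 (B = -4*0 = 0)
(15*(-22))*B = (15*(-22))*0 = -330*0 = 0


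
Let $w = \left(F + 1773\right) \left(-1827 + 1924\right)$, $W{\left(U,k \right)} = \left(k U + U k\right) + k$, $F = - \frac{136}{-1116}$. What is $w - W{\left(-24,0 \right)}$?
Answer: $\frac{47985997}{279} \approx 1.7199 \cdot 10^{5}$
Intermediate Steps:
$F = \frac{34}{279}$ ($F = \left(-136\right) \left(- \frac{1}{1116}\right) = \frac{34}{279} \approx 0.12186$)
$W{\left(U,k \right)} = k + 2 U k$ ($W{\left(U,k \right)} = \left(U k + U k\right) + k = 2 U k + k = k + 2 U k$)
$w = \frac{47985997}{279}$ ($w = \left(\frac{34}{279} + 1773\right) \left(-1827 + 1924\right) = \frac{494701}{279} \cdot 97 = \frac{47985997}{279} \approx 1.7199 \cdot 10^{5}$)
$w - W{\left(-24,0 \right)} = \frac{47985997}{279} - 0 \left(1 + 2 \left(-24\right)\right) = \frac{47985997}{279} - 0 \left(1 - 48\right) = \frac{47985997}{279} - 0 \left(-47\right) = \frac{47985997}{279} - 0 = \frac{47985997}{279} + 0 = \frac{47985997}{279}$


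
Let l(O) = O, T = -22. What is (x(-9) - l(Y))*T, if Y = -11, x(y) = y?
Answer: -44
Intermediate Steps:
(x(-9) - l(Y))*T = (-9 - 1*(-11))*(-22) = (-9 + 11)*(-22) = 2*(-22) = -44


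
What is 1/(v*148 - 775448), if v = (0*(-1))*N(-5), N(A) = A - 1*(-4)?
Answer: -1/775448 ≈ -1.2896e-6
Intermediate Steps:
N(A) = 4 + A (N(A) = A + 4 = 4 + A)
v = 0 (v = (0*(-1))*(4 - 5) = 0*(-1) = 0)
1/(v*148 - 775448) = 1/(0*148 - 775448) = 1/(0 - 775448) = 1/(-775448) = -1/775448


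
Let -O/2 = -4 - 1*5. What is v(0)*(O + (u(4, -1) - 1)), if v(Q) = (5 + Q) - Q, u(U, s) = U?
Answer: 105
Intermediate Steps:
O = 18 (O = -2*(-4 - 1*5) = -2*(-4 - 5) = -2*(-9) = 18)
v(Q) = 5
v(0)*(O + (u(4, -1) - 1)) = 5*(18 + (4 - 1)) = 5*(18 + 3) = 5*21 = 105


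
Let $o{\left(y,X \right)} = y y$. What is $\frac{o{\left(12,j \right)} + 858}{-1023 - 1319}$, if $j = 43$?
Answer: $- \frac{501}{1171} \approx -0.42784$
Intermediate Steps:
$o{\left(y,X \right)} = y^{2}$
$\frac{o{\left(12,j \right)} + 858}{-1023 - 1319} = \frac{12^{2} + 858}{-1023 - 1319} = \frac{144 + 858}{-2342} = 1002 \left(- \frac{1}{2342}\right) = - \frac{501}{1171}$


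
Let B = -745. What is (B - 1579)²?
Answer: 5400976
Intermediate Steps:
(B - 1579)² = (-745 - 1579)² = (-2324)² = 5400976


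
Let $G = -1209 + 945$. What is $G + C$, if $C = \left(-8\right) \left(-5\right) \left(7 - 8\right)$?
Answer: $-304$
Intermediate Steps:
$C = -40$ ($C = 40 \left(7 - 8\right) = 40 \left(-1\right) = -40$)
$G = -264$
$G + C = -264 - 40 = -304$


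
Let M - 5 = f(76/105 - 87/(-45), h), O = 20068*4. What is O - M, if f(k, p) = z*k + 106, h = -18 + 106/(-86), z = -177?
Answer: 2822096/35 ≈ 80631.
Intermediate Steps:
O = 80272
h = -827/43 (h = -18 + 106*(-1/86) = -18 - 53/43 = -827/43 ≈ -19.233)
f(k, p) = 106 - 177*k (f(k, p) = -177*k + 106 = 106 - 177*k)
M = -12576/35 (M = 5 + (106 - 177*(76/105 - 87/(-45))) = 5 + (106 - 177*(76*(1/105) - 87*(-1/45))) = 5 + (106 - 177*(76/105 + 29/15)) = 5 + (106 - 177*93/35) = 5 + (106 - 16461/35) = 5 - 12751/35 = -12576/35 ≈ -359.31)
O - M = 80272 - 1*(-12576/35) = 80272 + 12576/35 = 2822096/35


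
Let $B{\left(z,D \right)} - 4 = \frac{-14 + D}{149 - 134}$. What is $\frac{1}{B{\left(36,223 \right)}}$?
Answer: $\frac{15}{269} \approx 0.055762$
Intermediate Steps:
$B{\left(z,D \right)} = \frac{46}{15} + \frac{D}{15}$ ($B{\left(z,D \right)} = 4 + \frac{-14 + D}{149 - 134} = 4 + \frac{-14 + D}{15} = 4 + \left(-14 + D\right) \frac{1}{15} = 4 + \left(- \frac{14}{15} + \frac{D}{15}\right) = \frac{46}{15} + \frac{D}{15}$)
$\frac{1}{B{\left(36,223 \right)}} = \frac{1}{\frac{46}{15} + \frac{1}{15} \cdot 223} = \frac{1}{\frac{46}{15} + \frac{223}{15}} = \frac{1}{\frac{269}{15}} = \frac{15}{269}$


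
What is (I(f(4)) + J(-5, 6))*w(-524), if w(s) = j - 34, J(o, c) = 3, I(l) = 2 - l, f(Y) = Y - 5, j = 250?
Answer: 1296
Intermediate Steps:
f(Y) = -5 + Y
w(s) = 216 (w(s) = 250 - 34 = 216)
(I(f(4)) + J(-5, 6))*w(-524) = ((2 - (-5 + 4)) + 3)*216 = ((2 - 1*(-1)) + 3)*216 = ((2 + 1) + 3)*216 = (3 + 3)*216 = 6*216 = 1296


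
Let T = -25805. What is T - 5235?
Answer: -31040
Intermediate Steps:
T - 5235 = -25805 - 5235 = -31040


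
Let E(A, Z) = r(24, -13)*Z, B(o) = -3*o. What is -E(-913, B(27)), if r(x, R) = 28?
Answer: 2268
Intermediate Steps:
E(A, Z) = 28*Z
-E(-913, B(27)) = -28*(-3*27) = -28*(-81) = -1*(-2268) = 2268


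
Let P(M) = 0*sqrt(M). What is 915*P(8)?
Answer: 0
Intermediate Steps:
P(M) = 0
915*P(8) = 915*0 = 0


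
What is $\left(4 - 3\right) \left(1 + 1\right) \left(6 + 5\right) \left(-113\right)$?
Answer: $-2486$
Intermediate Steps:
$\left(4 - 3\right) \left(1 + 1\right) \left(6 + 5\right) \left(-113\right) = 1 \cdot 2 \cdot 11 \left(-113\right) = 2 \cdot 11 \left(-113\right) = 22 \left(-113\right) = -2486$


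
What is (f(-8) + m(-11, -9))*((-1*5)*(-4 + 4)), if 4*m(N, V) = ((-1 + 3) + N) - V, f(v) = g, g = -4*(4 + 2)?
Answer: 0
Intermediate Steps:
g = -24 (g = -4*6 = -24)
f(v) = -24
m(N, V) = 1/2 - V/4 + N/4 (m(N, V) = (((-1 + 3) + N) - V)/4 = ((2 + N) - V)/4 = (2 + N - V)/4 = 1/2 - V/4 + N/4)
(f(-8) + m(-11, -9))*((-1*5)*(-4 + 4)) = (-24 + (1/2 - 1/4*(-9) + (1/4)*(-11)))*((-1*5)*(-4 + 4)) = (-24 + (1/2 + 9/4 - 11/4))*(-5*0) = (-24 + 0)*0 = -24*0 = 0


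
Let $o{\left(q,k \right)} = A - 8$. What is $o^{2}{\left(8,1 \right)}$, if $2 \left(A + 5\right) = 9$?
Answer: $\frac{289}{4} \approx 72.25$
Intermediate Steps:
$A = - \frac{1}{2}$ ($A = -5 + \frac{1}{2} \cdot 9 = -5 + \frac{9}{2} = - \frac{1}{2} \approx -0.5$)
$o{\left(q,k \right)} = - \frac{17}{2}$ ($o{\left(q,k \right)} = - \frac{1}{2} - 8 = - \frac{17}{2}$)
$o^{2}{\left(8,1 \right)} = \left(- \frac{17}{2}\right)^{2} = \frac{289}{4}$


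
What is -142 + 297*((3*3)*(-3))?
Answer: -8161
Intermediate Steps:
-142 + 297*((3*3)*(-3)) = -142 + 297*(9*(-3)) = -142 + 297*(-27) = -142 - 8019 = -8161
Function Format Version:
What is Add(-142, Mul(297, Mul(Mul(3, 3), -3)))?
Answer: -8161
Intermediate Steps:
Add(-142, Mul(297, Mul(Mul(3, 3), -3))) = Add(-142, Mul(297, Mul(9, -3))) = Add(-142, Mul(297, -27)) = Add(-142, -8019) = -8161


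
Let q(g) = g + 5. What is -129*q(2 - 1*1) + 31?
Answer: -743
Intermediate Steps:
q(g) = 5 + g
-129*q(2 - 1*1) + 31 = -129*(5 + (2 - 1*1)) + 31 = -129*(5 + (2 - 1)) + 31 = -129*(5 + 1) + 31 = -129*6 + 31 = -774 + 31 = -743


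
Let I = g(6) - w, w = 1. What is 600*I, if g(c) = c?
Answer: 3000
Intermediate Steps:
I = 5 (I = 6 - 1*1 = 6 - 1 = 5)
600*I = 600*5 = 3000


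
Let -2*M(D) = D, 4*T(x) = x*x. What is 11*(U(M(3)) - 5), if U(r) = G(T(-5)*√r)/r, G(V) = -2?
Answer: -121/3 ≈ -40.333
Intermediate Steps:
T(x) = x²/4 (T(x) = (x*x)/4 = x²/4)
M(D) = -D/2
U(r) = -2/r
11*(U(M(3)) - 5) = 11*(-2/((-½*3)) - 5) = 11*(-2/(-3/2) - 5) = 11*(-2*(-⅔) - 5) = 11*(4/3 - 5) = 11*(-11/3) = -121/3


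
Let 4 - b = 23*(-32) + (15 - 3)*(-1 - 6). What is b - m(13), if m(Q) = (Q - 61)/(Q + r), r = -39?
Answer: 10688/13 ≈ 822.15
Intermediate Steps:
b = 824 (b = 4 - (23*(-32) + (15 - 3)*(-1 - 6)) = 4 - (-736 + 12*(-7)) = 4 - (-736 - 84) = 4 - 1*(-820) = 4 + 820 = 824)
m(Q) = (-61 + Q)/(-39 + Q) (m(Q) = (Q - 61)/(Q - 39) = (-61 + Q)/(-39 + Q))
b - m(13) = 824 - (-61 + 13)/(-39 + 13) = 824 - (-48)/(-26) = 824 - (-1)*(-48)/26 = 824 - 1*24/13 = 824 - 24/13 = 10688/13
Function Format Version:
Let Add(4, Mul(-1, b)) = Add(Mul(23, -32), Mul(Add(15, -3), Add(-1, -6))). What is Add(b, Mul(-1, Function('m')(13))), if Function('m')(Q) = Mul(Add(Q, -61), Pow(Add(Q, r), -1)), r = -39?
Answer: Rational(10688, 13) ≈ 822.15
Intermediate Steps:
b = 824 (b = Add(4, Mul(-1, Add(Mul(23, -32), Mul(Add(15, -3), Add(-1, -6))))) = Add(4, Mul(-1, Add(-736, Mul(12, -7)))) = Add(4, Mul(-1, Add(-736, -84))) = Add(4, Mul(-1, -820)) = Add(4, 820) = 824)
Function('m')(Q) = Mul(Pow(Add(-39, Q), -1), Add(-61, Q)) (Function('m')(Q) = Mul(Add(Q, -61), Pow(Add(Q, -39), -1)) = Mul(Add(-61, Q), Pow(Add(-39, Q), -1)) = Mul(Pow(Add(-39, Q), -1), Add(-61, Q)))
Add(b, Mul(-1, Function('m')(13))) = Add(824, Mul(-1, Mul(Pow(Add(-39, 13), -1), Add(-61, 13)))) = Add(824, Mul(-1, Mul(Pow(-26, -1), -48))) = Add(824, Mul(-1, Mul(Rational(-1, 26), -48))) = Add(824, Mul(-1, Rational(24, 13))) = Add(824, Rational(-24, 13)) = Rational(10688, 13)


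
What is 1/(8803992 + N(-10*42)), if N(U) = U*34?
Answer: 1/8789712 ≈ 1.1377e-7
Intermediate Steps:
N(U) = 34*U
1/(8803992 + N(-10*42)) = 1/(8803992 + 34*(-10*42)) = 1/(8803992 + 34*(-420)) = 1/(8803992 - 14280) = 1/8789712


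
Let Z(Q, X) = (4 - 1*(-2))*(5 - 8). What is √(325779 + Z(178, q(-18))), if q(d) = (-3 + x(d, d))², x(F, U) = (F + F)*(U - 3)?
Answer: √325761 ≈ 570.75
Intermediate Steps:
x(F, U) = 2*F*(-3 + U) (x(F, U) = (2*F)*(-3 + U) = 2*F*(-3 + U))
q(d) = (-3 + 2*d*(-3 + d))²
Z(Q, X) = -18 (Z(Q, X) = (4 + 2)*(-3) = 6*(-3) = -18)
√(325779 + Z(178, q(-18))) = √(325779 - 18) = √325761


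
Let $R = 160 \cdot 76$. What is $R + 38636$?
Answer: $50796$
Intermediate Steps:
$R = 12160$
$R + 38636 = 12160 + 38636 = 50796$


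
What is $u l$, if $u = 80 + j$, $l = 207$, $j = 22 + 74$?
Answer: $36432$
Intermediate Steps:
$j = 96$
$u = 176$ ($u = 80 + 96 = 176$)
$u l = 176 \cdot 207 = 36432$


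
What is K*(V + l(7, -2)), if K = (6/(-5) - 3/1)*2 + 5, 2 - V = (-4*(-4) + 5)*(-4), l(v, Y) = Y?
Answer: -1428/5 ≈ -285.60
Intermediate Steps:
V = 86 (V = 2 - (-4*(-4) + 5)*(-4) = 2 - (16 + 5)*(-4) = 2 - 21*(-4) = 2 - 1*(-84) = 2 + 84 = 86)
K = -17/5 (K = (6*(-1/5) - 3*1)*2 + 5 = (-6/5 - 3)*2 + 5 = -21/5*2 + 5 = -42/5 + 5 = -17/5 ≈ -3.4000)
K*(V + l(7, -2)) = -17*(86 - 2)/5 = -17/5*84 = -1428/5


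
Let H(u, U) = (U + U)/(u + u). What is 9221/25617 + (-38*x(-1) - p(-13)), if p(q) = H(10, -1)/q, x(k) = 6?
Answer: -758114767/3330210 ≈ -227.65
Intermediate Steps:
H(u, U) = U/u (H(u, U) = (2*U)/((2*u)) = (2*U)*(1/(2*u)) = U/u)
p(q) = -1/(10*q) (p(q) = (-1/10)/q = (-1*1/10)/q = -1/(10*q))
9221/25617 + (-38*x(-1) - p(-13)) = 9221/25617 + (-38*6 - (-1)/(10*(-13))) = 9221*(1/25617) + (-228 - (-1)*(-1)/(10*13)) = 9221/25617 + (-228 - 1*1/130) = 9221/25617 + (-228 - 1/130) = 9221/25617 - 29641/130 = -758114767/3330210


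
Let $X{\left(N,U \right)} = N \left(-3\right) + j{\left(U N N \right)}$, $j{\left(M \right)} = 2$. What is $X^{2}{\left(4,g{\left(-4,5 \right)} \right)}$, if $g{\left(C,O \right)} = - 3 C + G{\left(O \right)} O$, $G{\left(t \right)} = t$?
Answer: $100$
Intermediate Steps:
$g{\left(C,O \right)} = O^{2} - 3 C$ ($g{\left(C,O \right)} = - 3 C + O O = - 3 C + O^{2} = O^{2} - 3 C$)
$X{\left(N,U \right)} = 2 - 3 N$ ($X{\left(N,U \right)} = N \left(-3\right) + 2 = - 3 N + 2 = 2 - 3 N$)
$X^{2}{\left(4,g{\left(-4,5 \right)} \right)} = \left(2 - 12\right)^{2} = \left(-10\right)^{2} = 100$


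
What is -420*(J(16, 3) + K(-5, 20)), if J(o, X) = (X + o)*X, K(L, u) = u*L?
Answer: 18060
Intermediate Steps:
K(L, u) = L*u
J(o, X) = X*(X + o)
-420*(J(16, 3) + K(-5, 20)) = -420*(3*(3 + 16) - 5*20) = -420*(3*19 - 100) = -420*(57 - 100) = -420*(-43) = 18060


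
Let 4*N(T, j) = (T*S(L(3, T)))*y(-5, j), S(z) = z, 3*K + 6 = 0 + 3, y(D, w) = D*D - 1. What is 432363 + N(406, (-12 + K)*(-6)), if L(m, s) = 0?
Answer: 432363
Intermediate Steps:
y(D, w) = -1 + D² (y(D, w) = D² - 1 = -1 + D²)
K = -1 (K = -2 + (0 + 3)/3 = -2 + (⅓)*3 = -2 + 1 = -1)
N(T, j) = 0 (N(T, j) = ((T*0)*(-1 + (-5)²))/4 = (0*(-1 + 25))/4 = (0*24)/4 = (¼)*0 = 0)
432363 + N(406, (-12 + K)*(-6)) = 432363 + 0 = 432363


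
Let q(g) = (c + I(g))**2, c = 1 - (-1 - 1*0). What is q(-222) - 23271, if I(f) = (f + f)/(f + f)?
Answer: -23262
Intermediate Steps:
c = 2 (c = 1 - (-1 + 0) = 1 - 1*(-1) = 1 + 1 = 2)
I(f) = 1 (I(f) = (2*f)/((2*f)) = (2*f)*(1/(2*f)) = 1)
q(g) = 9 (q(g) = (2 + 1)**2 = 3**2 = 9)
q(-222) - 23271 = 9 - 23271 = -23262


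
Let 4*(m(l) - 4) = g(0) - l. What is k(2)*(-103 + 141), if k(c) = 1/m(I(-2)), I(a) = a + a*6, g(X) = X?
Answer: 76/15 ≈ 5.0667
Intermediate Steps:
I(a) = 7*a (I(a) = a + 6*a = 7*a)
m(l) = 4 - l/4 (m(l) = 4 + (0 - l)/4 = 4 + (-l)/4 = 4 - l/4)
k(c) = 2/15 (k(c) = 1/(4 - 7*(-2)/4) = 1/(4 - 1/4*(-14)) = 1/(4 + 7/2) = 1/(15/2) = 2/15)
k(2)*(-103 + 141) = 2*(-103 + 141)/15 = (2/15)*38 = 76/15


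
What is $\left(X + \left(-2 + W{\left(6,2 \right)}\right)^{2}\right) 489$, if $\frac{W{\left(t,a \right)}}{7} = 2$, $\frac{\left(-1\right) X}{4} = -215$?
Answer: $490956$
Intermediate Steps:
$X = 860$ ($X = \left(-4\right) \left(-215\right) = 860$)
$W{\left(t,a \right)} = 14$ ($W{\left(t,a \right)} = 7 \cdot 2 = 14$)
$\left(X + \left(-2 + W{\left(6,2 \right)}\right)^{2}\right) 489 = \left(860 + \left(-2 + 14\right)^{2}\right) 489 = \left(860 + 12^{2}\right) 489 = \left(860 + 144\right) 489 = 1004 \cdot 489 = 490956$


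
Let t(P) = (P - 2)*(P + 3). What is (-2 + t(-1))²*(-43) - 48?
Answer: -2800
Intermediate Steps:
t(P) = (-2 + P)*(3 + P)
(-2 + t(-1))²*(-43) - 48 = (-2 + (-6 - 1 + (-1)²))²*(-43) - 48 = (-2 + (-6 - 1 + 1))²*(-43) - 48 = (-2 - 6)²*(-43) - 48 = (-8)²*(-43) - 48 = 64*(-43) - 48 = -2752 - 48 = -2800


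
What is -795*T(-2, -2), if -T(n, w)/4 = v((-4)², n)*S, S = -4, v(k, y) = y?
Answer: 25440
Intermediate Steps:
T(n, w) = 16*n (T(n, w) = -4*n*(-4) = -(-16)*n = 16*n)
-795*T(-2, -2) = -12720*(-2) = -795*(-32) = 25440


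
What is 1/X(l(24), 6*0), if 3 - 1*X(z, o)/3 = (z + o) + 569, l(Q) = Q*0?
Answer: -1/1698 ≈ -0.00058893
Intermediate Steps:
l(Q) = 0
X(z, o) = -1698 - 3*o - 3*z (X(z, o) = 9 - 3*((z + o) + 569) = 9 - 3*((o + z) + 569) = 9 - 3*(569 + o + z) = 9 + (-1707 - 3*o - 3*z) = -1698 - 3*o - 3*z)
1/X(l(24), 6*0) = 1/(-1698 - 18*0 - 3*0) = 1/(-1698 - 3*0 + 0) = 1/(-1698 + 0 + 0) = 1/(-1698) = -1/1698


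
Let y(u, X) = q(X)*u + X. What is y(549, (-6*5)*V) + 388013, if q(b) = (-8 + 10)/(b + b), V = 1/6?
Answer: 1939491/5 ≈ 3.8790e+5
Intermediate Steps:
V = 1/6 ≈ 0.16667
q(b) = 1/b (q(b) = 2/((2*b)) = 2*(1/(2*b)) = 1/b)
y(u, X) = X + u/X (y(u, X) = u/X + X = X + u/X)
y(549, (-6*5)*V) + 388013 = (-6*5*(1/6) + 549/((-6*5*(1/6)))) + 388013 = (-30*1/6 + 549/((-30*1/6))) + 388013 = (-5 + 549/(-5)) + 388013 = (-5 + 549*(-1/5)) + 388013 = (-5 - 549/5) + 388013 = -574/5 + 388013 = 1939491/5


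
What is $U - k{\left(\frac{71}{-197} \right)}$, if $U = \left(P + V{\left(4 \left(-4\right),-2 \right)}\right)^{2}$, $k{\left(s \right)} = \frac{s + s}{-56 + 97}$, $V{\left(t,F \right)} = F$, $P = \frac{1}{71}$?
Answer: $\frac{161294659}{40716157} \approx 3.9614$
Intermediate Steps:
$P = \frac{1}{71} \approx 0.014085$
$k{\left(s \right)} = \frac{2 s}{41}$
$U = \frac{19881}{5041}$ ($U = \left(\frac{1}{71} - 2\right)^{2} = \left(- \frac{141}{71}\right)^{2} = \frac{19881}{5041} \approx 3.9439$)
$U - k{\left(\frac{71}{-197} \right)} = \frac{19881}{5041} - \frac{2 \frac{71}{-197}}{41} = \frac{19881}{5041} - \frac{2 \cdot 71 \left(- \frac{1}{197}\right)}{41} = \frac{19881}{5041} - \frac{2}{41} \left(- \frac{71}{197}\right) = \frac{19881}{5041} - - \frac{142}{8077} = \frac{19881}{5041} + \frac{142}{8077} = \frac{161294659}{40716157}$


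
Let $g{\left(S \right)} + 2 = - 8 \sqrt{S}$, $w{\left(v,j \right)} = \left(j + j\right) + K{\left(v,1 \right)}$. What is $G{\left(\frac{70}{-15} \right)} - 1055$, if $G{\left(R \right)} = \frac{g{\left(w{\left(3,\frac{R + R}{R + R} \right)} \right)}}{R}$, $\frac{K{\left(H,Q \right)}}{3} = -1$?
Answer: $- \frac{7382}{7} + \frac{12 i}{7} \approx -1054.6 + 1.7143 i$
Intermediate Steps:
$K{\left(H,Q \right)} = -3$ ($K{\left(H,Q \right)} = 3 \left(-1\right) = -3$)
$w{\left(v,j \right)} = -3 + 2 j$ ($w{\left(v,j \right)} = \left(j + j\right) - 3 = 2 j - 3 = -3 + 2 j$)
$g{\left(S \right)} = -2 - 8 \sqrt{S}$
$G{\left(R \right)} = \frac{-2 - 8 i}{R}$ ($G{\left(R \right)} = \frac{-2 - 8 \sqrt{-3 + 2 \frac{R + R}{R + R}}}{R} = \frac{-2 - 8 \sqrt{-3 + 2 \frac{2 R}{2 R}}}{R} = \frac{-2 - 8 \sqrt{-3 + 2 \cdot 2 R \frac{1}{2 R}}}{R} = \frac{-2 - 8 \sqrt{-3 + 2 \cdot 1}}{R} = \frac{-2 - 8 \sqrt{-3 + 2}}{R} = \frac{-2 - 8 \sqrt{-1}}{R} = \frac{-2 - 8 i}{R}$)
$G{\left(\frac{70}{-15} \right)} - 1055 = \frac{2 \left(-1 - 4 i\right)}{70 \frac{1}{-15}} - 1055 = \frac{2 \left(-1 - 4 i\right)}{70 \left(- \frac{1}{15}\right)} - 1055 = \frac{2 \left(-1 - 4 i\right)}{- \frac{14}{3}} - 1055 = 2 \left(- \frac{3}{14}\right) \left(-1 - 4 i\right) - 1055 = \left(\frac{3}{7} + \frac{12 i}{7}\right) - 1055 = - \frac{7382}{7} + \frac{12 i}{7}$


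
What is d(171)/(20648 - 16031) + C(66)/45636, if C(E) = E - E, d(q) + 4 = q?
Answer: 167/4617 ≈ 0.036171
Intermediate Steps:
d(q) = -4 + q
C(E) = 0
d(171)/(20648 - 16031) + C(66)/45636 = (-4 + 171)/(20648 - 16031) + 0/45636 = 167/4617 + 0*(1/45636) = 167*(1/4617) + 0 = 167/4617 + 0 = 167/4617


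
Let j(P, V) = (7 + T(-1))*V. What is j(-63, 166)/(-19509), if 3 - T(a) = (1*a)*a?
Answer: -498/6503 ≈ -0.076580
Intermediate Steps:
T(a) = 3 - a² (T(a) = 3 - 1*a*a = 3 - a*a = 3 - a²)
j(P, V) = 9*V (j(P, V) = (7 + (3 - 1*(-1)²))*V = (7 + (3 - 1*1))*V = (7 + (3 - 1))*V = (7 + 2)*V = 9*V)
j(-63, 166)/(-19509) = (9*166)/(-19509) = 1494*(-1/19509) = -498/6503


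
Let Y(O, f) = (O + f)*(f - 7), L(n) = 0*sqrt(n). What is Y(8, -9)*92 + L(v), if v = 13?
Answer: 1472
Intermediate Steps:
L(n) = 0
Y(O, f) = (-7 + f)*(O + f) (Y(O, f) = (O + f)*(-7 + f) = (-7 + f)*(O + f))
Y(8, -9)*92 + L(v) = ((-9)**2 - 7*8 - 7*(-9) + 8*(-9))*92 + 0 = (81 - 56 + 63 - 72)*92 + 0 = 16*92 + 0 = 1472 + 0 = 1472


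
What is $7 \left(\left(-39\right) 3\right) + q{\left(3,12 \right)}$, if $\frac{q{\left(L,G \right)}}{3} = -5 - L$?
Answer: $-843$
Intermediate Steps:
$q{\left(L,G \right)} = -15 - 3 L$ ($q{\left(L,G \right)} = 3 \left(-5 - L\right) = -15 - 3 L$)
$7 \left(\left(-39\right) 3\right) + q{\left(3,12 \right)} = 7 \left(\left(-39\right) 3\right) - 24 = 7 \left(-117\right) - 24 = -819 - 24 = -843$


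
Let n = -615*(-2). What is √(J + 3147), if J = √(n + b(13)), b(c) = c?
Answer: √(3147 + √1243) ≈ 56.411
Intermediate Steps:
n = 1230
J = √1243 (J = √(1230 + 13) = √1243 ≈ 35.256)
√(J + 3147) = √(√1243 + 3147) = √(3147 + √1243)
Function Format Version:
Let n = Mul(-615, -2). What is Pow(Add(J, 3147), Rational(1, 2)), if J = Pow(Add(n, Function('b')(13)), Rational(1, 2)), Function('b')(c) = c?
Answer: Pow(Add(3147, Pow(1243, Rational(1, 2))), Rational(1, 2)) ≈ 56.411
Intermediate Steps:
n = 1230
J = Pow(1243, Rational(1, 2)) (J = Pow(Add(1230, 13), Rational(1, 2)) = Pow(1243, Rational(1, 2)) ≈ 35.256)
Pow(Add(J, 3147), Rational(1, 2)) = Pow(Add(Pow(1243, Rational(1, 2)), 3147), Rational(1, 2)) = Pow(Add(3147, Pow(1243, Rational(1, 2))), Rational(1, 2))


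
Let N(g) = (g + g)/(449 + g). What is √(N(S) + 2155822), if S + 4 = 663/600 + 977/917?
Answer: 4*√906228537002528178486/82011057 ≈ 1468.3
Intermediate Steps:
S = -335543/183400 (S = -4 + (663/600 + 977/917) = -4 + (663*(1/600) + 977*(1/917)) = -4 + (221/200 + 977/917) = -4 + 398057/183400 = -335543/183400 ≈ -1.8296)
N(g) = 2*g/(449 + g) (N(g) = (2*g)/(449 + g) = 2*g/(449 + g))
√(N(S) + 2155822) = √(2*(-335543/183400)/(449 - 335543/183400) + 2155822) = √(2*(-335543/183400)/(82011057/183400) + 2155822) = √(2*(-335543/183400)*(183400/82011057) + 2155822) = √(-671086/82011057 + 2155822) = √(176801240252768/82011057) = 4*√906228537002528178486/82011057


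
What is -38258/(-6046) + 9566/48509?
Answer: 956846679/146642707 ≈ 6.5250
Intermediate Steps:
-38258/(-6046) + 9566/48509 = -38258*(-1/6046) + 9566*(1/48509) = 19129/3023 + 9566/48509 = 956846679/146642707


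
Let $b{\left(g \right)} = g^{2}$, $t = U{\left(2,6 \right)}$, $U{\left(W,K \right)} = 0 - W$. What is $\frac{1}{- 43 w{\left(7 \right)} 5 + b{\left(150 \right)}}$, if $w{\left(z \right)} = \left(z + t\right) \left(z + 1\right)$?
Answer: $\frac{1}{13900} \approx 7.1942 \cdot 10^{-5}$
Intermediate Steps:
$U{\left(W,K \right)} = - W$
$t = -2$ ($t = \left(-1\right) 2 = -2$)
$w{\left(z \right)} = \left(1 + z\right) \left(-2 + z\right)$ ($w{\left(z \right)} = \left(z - 2\right) \left(z + 1\right) = \left(-2 + z\right) \left(1 + z\right) = \left(1 + z\right) \left(-2 + z\right)$)
$\frac{1}{- 43 w{\left(7 \right)} 5 + b{\left(150 \right)}} = \frac{1}{- 43 \left(-2 + 7^{2} - 7\right) 5 + 150^{2}} = \frac{1}{- 43 \left(-2 + 49 - 7\right) 5 + 22500} = \frac{1}{\left(-43\right) 40 \cdot 5 + 22500} = \frac{1}{\left(-1720\right) 5 + 22500} = \frac{1}{-8600 + 22500} = \frac{1}{13900}$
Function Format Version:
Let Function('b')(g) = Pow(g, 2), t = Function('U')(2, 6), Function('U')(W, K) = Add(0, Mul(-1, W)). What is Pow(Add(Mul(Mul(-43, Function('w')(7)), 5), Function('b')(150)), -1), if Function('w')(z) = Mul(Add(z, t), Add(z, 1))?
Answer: Rational(1, 13900) ≈ 7.1942e-5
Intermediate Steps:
Function('U')(W, K) = Mul(-1, W)
t = -2 (t = Mul(-1, 2) = -2)
Function('w')(z) = Mul(Add(1, z), Add(-2, z)) (Function('w')(z) = Mul(Add(z, -2), Add(z, 1)) = Mul(Add(-2, z), Add(1, z)) = Mul(Add(1, z), Add(-2, z)))
Pow(Add(Mul(Mul(-43, Function('w')(7)), 5), Function('b')(150)), -1) = Pow(Add(Mul(Mul(-43, Add(-2, Pow(7, 2), Mul(-1, 7))), 5), Pow(150, 2)), -1) = Pow(Add(Mul(Mul(-43, Add(-2, 49, -7)), 5), 22500), -1) = Pow(Add(Mul(Mul(-43, 40), 5), 22500), -1) = Pow(Add(Mul(-1720, 5), 22500), -1) = Pow(Add(-8600, 22500), -1) = Pow(13900, -1) = Rational(1, 13900)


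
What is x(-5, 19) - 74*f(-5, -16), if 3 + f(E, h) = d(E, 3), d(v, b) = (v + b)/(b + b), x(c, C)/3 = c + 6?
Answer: 749/3 ≈ 249.67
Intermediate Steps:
x(c, C) = 18 + 3*c (x(c, C) = 3*(c + 6) = 3*(6 + c) = 18 + 3*c)
d(v, b) = (b + v)/(2*b) (d(v, b) = (b + v)/((2*b)) = (b + v)*(1/(2*b)) = (b + v)/(2*b))
f(E, h) = -5/2 + E/6 (f(E, h) = -3 + (1/2)*(3 + E)/3 = -3 + (1/2)*(1/3)*(3 + E) = -3 + (1/2 + E/6) = -5/2 + E/6)
x(-5, 19) - 74*f(-5, -16) = (18 + 3*(-5)) - 74*(-5/2 + (1/6)*(-5)) = (18 - 15) - 74*(-5/2 - 5/6) = 3 - 74*(-10/3) = 3 + 740/3 = 749/3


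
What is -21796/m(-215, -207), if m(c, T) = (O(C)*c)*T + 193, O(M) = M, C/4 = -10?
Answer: 21796/1780007 ≈ 0.012245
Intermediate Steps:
C = -40 (C = 4*(-10) = -40)
m(c, T) = 193 - 40*T*c (m(c, T) = (-40*c)*T + 193 = -40*T*c + 193 = 193 - 40*T*c)
-21796/m(-215, -207) = -21796/(193 - 40*(-207)*(-215)) = -21796/(193 - 1780200) = -21796/(-1780007) = -21796*(-1/1780007) = 21796/1780007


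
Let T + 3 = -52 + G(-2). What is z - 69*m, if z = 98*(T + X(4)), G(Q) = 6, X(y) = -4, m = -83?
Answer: 533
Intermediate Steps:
T = -49 (T = -3 + (-52 + 6) = -3 - 46 = -49)
z = -5194 (z = 98*(-49 - 4) = 98*(-53) = -5194)
z - 69*m = -5194 - 69*(-83) = -5194 + 5727 = 533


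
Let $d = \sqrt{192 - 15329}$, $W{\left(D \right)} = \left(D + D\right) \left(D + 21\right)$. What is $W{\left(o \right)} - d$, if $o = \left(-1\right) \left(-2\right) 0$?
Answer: $- i \sqrt{15137} \approx - 123.03 i$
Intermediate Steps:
$o = 0$ ($o = 2 \cdot 0 = 0$)
$W{\left(D \right)} = 2 D \left(21 + D\right)$
$d = i \sqrt{15137}$ ($d = \sqrt{-15137} = i \sqrt{15137} \approx 123.03 i$)
$W{\left(o \right)} - d = 2 \cdot 0 \left(21 + 0\right) - i \sqrt{15137} = 2 \cdot 0 \cdot 21 - i \sqrt{15137} = 0 - i \sqrt{15137} = - i \sqrt{15137}$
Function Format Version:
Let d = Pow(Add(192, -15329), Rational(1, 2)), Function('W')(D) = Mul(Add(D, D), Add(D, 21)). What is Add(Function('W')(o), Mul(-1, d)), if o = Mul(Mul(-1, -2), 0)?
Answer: Mul(-1, I, Pow(15137, Rational(1, 2))) ≈ Mul(-123.03, I)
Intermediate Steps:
o = 0 (o = Mul(2, 0) = 0)
Function('W')(D) = Mul(2, D, Add(21, D)) (Function('W')(D) = Mul(Mul(2, D), Add(21, D)) = Mul(2, D, Add(21, D)))
d = Mul(I, Pow(15137, Rational(1, 2))) (d = Pow(-15137, Rational(1, 2)) = Mul(I, Pow(15137, Rational(1, 2))) ≈ Mul(123.03, I))
Add(Function('W')(o), Mul(-1, d)) = Add(Mul(2, 0, Add(21, 0)), Mul(-1, Mul(I, Pow(15137, Rational(1, 2))))) = Add(Mul(2, 0, 21), Mul(-1, I, Pow(15137, Rational(1, 2)))) = Add(0, Mul(-1, I, Pow(15137, Rational(1, 2)))) = Mul(-1, I, Pow(15137, Rational(1, 2)))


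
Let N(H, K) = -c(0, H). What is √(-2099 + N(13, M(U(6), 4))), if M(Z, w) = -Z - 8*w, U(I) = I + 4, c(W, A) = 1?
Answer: 10*I*√21 ≈ 45.826*I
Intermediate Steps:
U(I) = 4 + I
N(H, K) = -1 (N(H, K) = -1*1 = -1)
√(-2099 + N(13, M(U(6), 4))) = √(-2099 - 1) = √(-2100) = 10*I*√21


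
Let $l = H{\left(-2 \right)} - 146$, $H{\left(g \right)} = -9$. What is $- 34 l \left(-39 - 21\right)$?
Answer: $-316200$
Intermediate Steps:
$l = -155$ ($l = -9 - 146 = -155$)
$- 34 l \left(-39 - 21\right) = \left(-34\right) \left(-155\right) \left(-39 - 21\right) = 5270 \left(-39 - 21\right) = 5270 \left(-60\right) = -316200$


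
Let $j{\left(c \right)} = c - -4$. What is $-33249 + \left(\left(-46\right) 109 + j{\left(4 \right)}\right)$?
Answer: $-38255$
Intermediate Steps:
$j{\left(c \right)} = 4 + c$ ($j{\left(c \right)} = c + 4 = 4 + c$)
$-33249 + \left(\left(-46\right) 109 + j{\left(4 \right)}\right) = -33249 + \left(\left(-46\right) 109 + \left(4 + 4\right)\right) = -33249 + \left(-5014 + 8\right) = -33249 - 5006 = -38255$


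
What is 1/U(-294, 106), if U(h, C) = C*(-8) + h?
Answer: -1/1142 ≈ -0.00087566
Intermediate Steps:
U(h, C) = h - 8*C (U(h, C) = -8*C + h = h - 8*C)
1/U(-294, 106) = 1/(-294 - 8*106) = 1/(-294 - 848) = 1/(-1142) = -1/1142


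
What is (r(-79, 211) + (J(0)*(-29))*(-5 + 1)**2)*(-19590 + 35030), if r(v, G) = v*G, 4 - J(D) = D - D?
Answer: -286026000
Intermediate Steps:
J(D) = 4 (J(D) = 4 - (D - D) = 4 - 1*0 = 4 + 0 = 4)
r(v, G) = G*v
(r(-79, 211) + (J(0)*(-29))*(-5 + 1)**2)*(-19590 + 35030) = (211*(-79) + (4*(-29))*(-5 + 1)**2)*(-19590 + 35030) = (-16669 - 116*(-4)**2)*15440 = (-16669 - 116*16)*15440 = (-16669 - 1856)*15440 = -18525*15440 = -286026000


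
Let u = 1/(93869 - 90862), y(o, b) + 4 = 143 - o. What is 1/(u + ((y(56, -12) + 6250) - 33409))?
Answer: -3007/81417531 ≈ -3.6933e-5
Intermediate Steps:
y(o, b) = 139 - o (y(o, b) = -4 + (143 - o) = 139 - o)
u = 1/3007 ≈ 0.00033256
1/(u + ((y(56, -12) + 6250) - 33409)) = 1/(1/3007 + (((139 - 1*56) + 6250) - 33409)) = 1/(1/3007 + (((139 - 56) + 6250) - 33409)) = 1/(1/3007 + ((83 + 6250) - 33409)) = 1/(1/3007 + (6333 - 33409)) = 1/(1/3007 - 27076) = 1/(-81417531/3007) = -3007/81417531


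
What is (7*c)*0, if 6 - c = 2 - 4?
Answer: 0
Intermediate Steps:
c = 8 (c = 6 - (2 - 4) = 6 - 1*(-2) = 6 + 2 = 8)
(7*c)*0 = (7*8)*0 = 56*0 = 0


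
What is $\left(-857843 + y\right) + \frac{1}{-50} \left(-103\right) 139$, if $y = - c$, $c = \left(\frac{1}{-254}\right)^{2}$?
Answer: $- \frac{1383153136939}{1612900} \approx -8.5756 \cdot 10^{5}$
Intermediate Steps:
$c = \frac{1}{64516}$ ($c = \left(- \frac{1}{254}\right)^{2} = \frac{1}{64516} \approx 1.55 \cdot 10^{-5}$)
$y = - \frac{1}{64516}$ ($y = \left(-1\right) \frac{1}{64516} = - \frac{1}{64516} \approx -1.55 \cdot 10^{-5}$)
$\left(-857843 + y\right) + \frac{1}{-50} \left(-103\right) 139 = \left(-857843 - \frac{1}{64516}\right) + \frac{1}{-50} \left(-103\right) 139 = - \frac{55344598989}{64516} + \left(- \frac{1}{50}\right) \left(-103\right) 139 = - \frac{55344598989}{64516} + \frac{103}{50} \cdot 139 = - \frac{55344598989}{64516} + \frac{14317}{50} = - \frac{1383153136939}{1612900}$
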